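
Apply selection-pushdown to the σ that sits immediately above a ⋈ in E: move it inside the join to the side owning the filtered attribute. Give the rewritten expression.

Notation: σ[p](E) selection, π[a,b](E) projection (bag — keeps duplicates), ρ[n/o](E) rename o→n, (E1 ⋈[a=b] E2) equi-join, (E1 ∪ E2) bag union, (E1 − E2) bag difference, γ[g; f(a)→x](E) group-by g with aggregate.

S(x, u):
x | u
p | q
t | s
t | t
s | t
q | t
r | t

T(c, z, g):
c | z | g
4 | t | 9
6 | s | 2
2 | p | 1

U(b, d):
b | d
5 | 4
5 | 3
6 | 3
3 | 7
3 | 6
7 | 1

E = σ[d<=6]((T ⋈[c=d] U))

σ filters on d, owned by the right side.
E' = (T ⋈[c=d] σ[d<=6](U))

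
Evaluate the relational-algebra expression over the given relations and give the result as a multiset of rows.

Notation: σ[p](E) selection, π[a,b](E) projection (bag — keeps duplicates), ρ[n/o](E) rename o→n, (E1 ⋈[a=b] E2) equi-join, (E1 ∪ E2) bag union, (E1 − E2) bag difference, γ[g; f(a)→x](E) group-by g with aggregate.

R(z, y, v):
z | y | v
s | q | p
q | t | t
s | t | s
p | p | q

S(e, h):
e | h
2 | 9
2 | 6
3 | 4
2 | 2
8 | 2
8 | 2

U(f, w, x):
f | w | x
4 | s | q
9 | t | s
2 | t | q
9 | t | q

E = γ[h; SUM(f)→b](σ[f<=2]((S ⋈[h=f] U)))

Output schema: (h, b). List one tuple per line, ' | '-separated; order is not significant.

Subexpression sizes:
  S → 6
  U → 4
  (S ⋈[h=f] U) → 6
  σ[f<=2]((S ⋈[h=f] U)) → 3
  γ[h; SUM(f)→b](σ[f<=2]((S ⋈[h=f] U))) → 1

== RESULT ==
h | b
2 | 6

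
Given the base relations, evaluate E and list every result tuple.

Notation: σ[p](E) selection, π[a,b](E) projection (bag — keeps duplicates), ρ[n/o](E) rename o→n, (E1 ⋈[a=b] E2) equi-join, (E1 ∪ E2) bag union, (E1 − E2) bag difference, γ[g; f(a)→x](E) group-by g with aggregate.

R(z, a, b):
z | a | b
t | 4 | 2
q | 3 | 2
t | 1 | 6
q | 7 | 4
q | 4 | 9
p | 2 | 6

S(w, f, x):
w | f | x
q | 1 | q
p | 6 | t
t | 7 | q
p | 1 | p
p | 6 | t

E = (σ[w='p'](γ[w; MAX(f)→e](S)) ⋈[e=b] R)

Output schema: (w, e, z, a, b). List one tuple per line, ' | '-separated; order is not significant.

Subexpression sizes:
  S → 5
  γ[w; MAX(f)→e](S) → 3
  σ[w='p'](γ[w; MAX(f)→e](S)) → 1
  R → 6
  (σ[w='p'](γ[w; MAX(f)→e](S)) ⋈[e=b] R) → 2

== RESULT ==
w | e | z | a | b
p | 6 | p | 2 | 6
p | 6 | t | 1 | 6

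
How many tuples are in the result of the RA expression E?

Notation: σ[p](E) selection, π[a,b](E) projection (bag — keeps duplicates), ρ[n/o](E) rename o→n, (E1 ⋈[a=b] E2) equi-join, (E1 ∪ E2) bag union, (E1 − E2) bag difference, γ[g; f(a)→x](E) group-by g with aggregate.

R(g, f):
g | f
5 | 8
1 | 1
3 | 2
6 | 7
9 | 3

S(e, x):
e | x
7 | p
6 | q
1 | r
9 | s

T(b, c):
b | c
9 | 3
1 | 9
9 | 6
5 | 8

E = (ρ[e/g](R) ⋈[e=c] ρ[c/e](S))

Subexpression sizes:
  R → 5
  ρ[e/g](R) → 5
  S → 4
  ρ[c/e](S) → 4
  (ρ[e/g](R) ⋈[e=c] ρ[c/e](S)) → 3

|E| = 3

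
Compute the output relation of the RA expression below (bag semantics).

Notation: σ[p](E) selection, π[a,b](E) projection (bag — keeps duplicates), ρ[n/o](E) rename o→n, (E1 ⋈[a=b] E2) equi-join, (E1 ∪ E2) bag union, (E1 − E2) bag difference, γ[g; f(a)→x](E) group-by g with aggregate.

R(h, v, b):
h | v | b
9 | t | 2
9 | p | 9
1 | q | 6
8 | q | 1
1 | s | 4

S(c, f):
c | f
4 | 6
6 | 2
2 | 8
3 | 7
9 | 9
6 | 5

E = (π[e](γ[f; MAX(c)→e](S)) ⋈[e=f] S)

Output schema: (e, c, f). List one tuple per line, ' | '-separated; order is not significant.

Subexpression sizes:
  S → 6
  γ[f; MAX(c)→e](S) → 6
  π[e](γ[f; MAX(c)→e](S)) → 6
  S → 6
  (π[e](γ[f; MAX(c)→e](S)) ⋈[e=f] S) → 4

== RESULT ==
e | c | f
2 | 6 | 2
6 | 4 | 6
6 | 4 | 6
9 | 9 | 9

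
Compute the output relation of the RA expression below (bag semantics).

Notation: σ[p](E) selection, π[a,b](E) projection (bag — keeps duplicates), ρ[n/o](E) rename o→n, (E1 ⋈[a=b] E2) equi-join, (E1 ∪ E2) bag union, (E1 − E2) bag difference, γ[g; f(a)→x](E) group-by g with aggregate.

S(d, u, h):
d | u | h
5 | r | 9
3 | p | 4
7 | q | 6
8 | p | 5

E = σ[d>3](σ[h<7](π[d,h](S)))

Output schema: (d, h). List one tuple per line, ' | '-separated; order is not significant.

Row counts bottom-up:
  S → 4
  π[d,h](S) → 4
  σ[h<7](π[d,h](S)) → 3
  σ[d>3](σ[h<7](π[d,h](S))) → 2

== RESULT ==
d | h
7 | 6
8 | 5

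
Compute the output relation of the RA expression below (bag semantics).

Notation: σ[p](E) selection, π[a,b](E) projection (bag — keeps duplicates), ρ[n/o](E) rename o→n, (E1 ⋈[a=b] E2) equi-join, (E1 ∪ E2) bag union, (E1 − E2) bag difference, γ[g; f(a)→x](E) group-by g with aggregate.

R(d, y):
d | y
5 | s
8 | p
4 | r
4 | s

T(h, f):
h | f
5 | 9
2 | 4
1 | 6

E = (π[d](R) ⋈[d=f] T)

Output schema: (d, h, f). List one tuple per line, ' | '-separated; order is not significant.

Row counts bottom-up:
  R → 4
  π[d](R) → 4
  T → 3
  (π[d](R) ⋈[d=f] T) → 2

== RESULT ==
d | h | f
4 | 2 | 4
4 | 2 | 4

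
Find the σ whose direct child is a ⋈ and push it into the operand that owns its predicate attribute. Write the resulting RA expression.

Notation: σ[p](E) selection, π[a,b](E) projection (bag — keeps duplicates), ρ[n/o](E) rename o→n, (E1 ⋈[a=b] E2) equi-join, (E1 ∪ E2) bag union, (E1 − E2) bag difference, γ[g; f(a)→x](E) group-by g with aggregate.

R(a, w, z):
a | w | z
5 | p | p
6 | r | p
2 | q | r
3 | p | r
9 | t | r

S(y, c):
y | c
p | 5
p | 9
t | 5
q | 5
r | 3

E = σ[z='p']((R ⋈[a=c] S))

σ filters on z, owned by the left side.
E' = (σ[z='p'](R) ⋈[a=c] S)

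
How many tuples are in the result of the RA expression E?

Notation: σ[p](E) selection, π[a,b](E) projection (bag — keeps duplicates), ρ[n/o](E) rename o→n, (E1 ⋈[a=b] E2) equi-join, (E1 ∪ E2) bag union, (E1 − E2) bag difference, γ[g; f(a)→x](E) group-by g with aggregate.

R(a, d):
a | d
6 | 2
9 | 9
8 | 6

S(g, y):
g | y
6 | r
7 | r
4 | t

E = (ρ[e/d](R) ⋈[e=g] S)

Subexpression sizes:
  R → 3
  ρ[e/d](R) → 3
  S → 3
  (ρ[e/d](R) ⋈[e=g] S) → 1

|E| = 1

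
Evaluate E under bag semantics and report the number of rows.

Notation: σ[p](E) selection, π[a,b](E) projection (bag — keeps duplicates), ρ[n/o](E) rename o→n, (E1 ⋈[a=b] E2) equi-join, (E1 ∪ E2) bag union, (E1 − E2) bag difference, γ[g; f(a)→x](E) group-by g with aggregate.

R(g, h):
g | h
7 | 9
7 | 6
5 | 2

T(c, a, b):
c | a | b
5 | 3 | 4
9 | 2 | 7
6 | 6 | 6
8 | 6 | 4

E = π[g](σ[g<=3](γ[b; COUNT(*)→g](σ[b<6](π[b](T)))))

Row counts bottom-up:
  T → 4
  π[b](T) → 4
  σ[b<6](π[b](T)) → 2
  γ[b; COUNT(*)→g](σ[b<6](π[b](T))) → 1
  σ[g<=3](γ[b; COUNT(*)→g](σ[b<6](π[b](T)))) → 1
  π[g](σ[g<=3](γ[b; COUNT(*)→g](σ[b<6](π[b](T))))) → 1

|E| = 1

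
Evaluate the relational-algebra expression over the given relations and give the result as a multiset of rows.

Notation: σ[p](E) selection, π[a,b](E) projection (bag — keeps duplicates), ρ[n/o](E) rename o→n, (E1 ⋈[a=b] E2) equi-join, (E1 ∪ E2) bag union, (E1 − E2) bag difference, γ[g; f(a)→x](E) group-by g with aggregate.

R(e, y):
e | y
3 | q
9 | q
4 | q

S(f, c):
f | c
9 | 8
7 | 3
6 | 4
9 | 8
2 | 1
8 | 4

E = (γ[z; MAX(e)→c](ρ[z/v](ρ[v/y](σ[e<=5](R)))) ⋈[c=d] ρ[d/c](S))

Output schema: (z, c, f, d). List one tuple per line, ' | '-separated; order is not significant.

Row counts bottom-up:
  R → 3
  σ[e<=5](R) → 2
  ρ[v/y](σ[e<=5](R)) → 2
  ρ[z/v](ρ[v/y](σ[e<=5](R))) → 2
  γ[z; MAX(e)→c](ρ[z/v](ρ[v/y](σ[e<=5](R)))) → 1
  S → 6
  ρ[d/c](S) → 6
  (γ[z; MAX(e)→c](ρ[z/v](ρ[v/y](σ[e<=5](R)))) ⋈[c=d] ρ[d/c](S)) → 2

== RESULT ==
z | c | f | d
q | 4 | 6 | 4
q | 4 | 8 | 4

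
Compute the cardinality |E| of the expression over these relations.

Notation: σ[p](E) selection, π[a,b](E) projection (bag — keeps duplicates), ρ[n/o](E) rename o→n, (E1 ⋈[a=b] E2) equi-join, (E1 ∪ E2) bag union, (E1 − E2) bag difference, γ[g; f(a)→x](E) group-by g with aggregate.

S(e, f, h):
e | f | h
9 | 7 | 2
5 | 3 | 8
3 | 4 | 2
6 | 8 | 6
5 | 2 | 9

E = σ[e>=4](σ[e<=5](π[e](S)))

Row counts bottom-up:
  S → 5
  π[e](S) → 5
  σ[e<=5](π[e](S)) → 3
  σ[e>=4](σ[e<=5](π[e](S))) → 2

|E| = 2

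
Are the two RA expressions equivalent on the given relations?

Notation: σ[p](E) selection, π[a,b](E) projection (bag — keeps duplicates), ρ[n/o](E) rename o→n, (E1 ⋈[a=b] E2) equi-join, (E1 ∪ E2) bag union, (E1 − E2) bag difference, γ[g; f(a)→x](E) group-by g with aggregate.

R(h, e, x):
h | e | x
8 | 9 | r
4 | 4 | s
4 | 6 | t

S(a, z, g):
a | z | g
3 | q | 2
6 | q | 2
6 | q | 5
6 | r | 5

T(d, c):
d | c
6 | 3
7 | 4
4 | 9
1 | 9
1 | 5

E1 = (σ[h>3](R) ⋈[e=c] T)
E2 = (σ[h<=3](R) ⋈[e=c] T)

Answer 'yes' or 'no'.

E1 per-node cardinality:
  R → 3
  σ[h>3](R) → 3
  T → 5
  (σ[h>3](R) ⋈[e=c] T) → 3
E2 per-node cardinality:
  R → 3
  σ[h<=3](R) → 0
  T → 5
  (σ[h<=3](R) ⋈[e=c] T) → 0

E1 result:
h | e | x | d | c
4 | 4 | s | 7 | 4
8 | 9 | r | 1 | 9
8 | 9 | r | 4 | 9
E2 result:
h | e | x | d | c
(0 rows)
Witness: (8, 9, 'r', 1, 9) appears 1× in E1 but 0× in E2.

no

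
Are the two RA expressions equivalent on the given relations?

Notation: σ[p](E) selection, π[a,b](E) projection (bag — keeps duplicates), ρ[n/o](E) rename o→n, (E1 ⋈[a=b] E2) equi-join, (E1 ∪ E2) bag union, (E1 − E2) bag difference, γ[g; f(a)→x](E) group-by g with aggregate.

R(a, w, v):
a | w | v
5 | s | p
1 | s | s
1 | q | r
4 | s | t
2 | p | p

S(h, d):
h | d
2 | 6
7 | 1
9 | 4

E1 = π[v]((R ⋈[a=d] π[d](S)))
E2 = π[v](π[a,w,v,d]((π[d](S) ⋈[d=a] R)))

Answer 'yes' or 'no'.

E1 subexpression sizes:
  R → 5
  S → 3
  π[d](S) → 3
  (R ⋈[a=d] π[d](S)) → 3
  π[v]((R ⋈[a=d] π[d](S))) → 3
E2 subexpression sizes:
  S → 3
  π[d](S) → 3
  R → 5
  (π[d](S) ⋈[d=a] R) → 3
  π[a,w,v,d]((π[d](S) ⋈[d=a] R)) → 3
  π[v](π[a,w,v,d]((π[d](S) ⋈[d=a] R))) → 3

E1 and E2 produce the same multiset:
v
r
s
t

yes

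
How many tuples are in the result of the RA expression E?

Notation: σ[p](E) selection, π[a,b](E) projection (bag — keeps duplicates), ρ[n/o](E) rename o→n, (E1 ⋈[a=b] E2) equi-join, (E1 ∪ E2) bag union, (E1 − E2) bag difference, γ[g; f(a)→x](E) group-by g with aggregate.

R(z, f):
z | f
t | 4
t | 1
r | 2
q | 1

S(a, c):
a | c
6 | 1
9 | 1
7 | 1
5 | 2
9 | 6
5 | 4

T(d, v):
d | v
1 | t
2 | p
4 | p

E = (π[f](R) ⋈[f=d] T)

Stepwise |·|:
  R → 4
  π[f](R) → 4
  T → 3
  (π[f](R) ⋈[f=d] T) → 4

|E| = 4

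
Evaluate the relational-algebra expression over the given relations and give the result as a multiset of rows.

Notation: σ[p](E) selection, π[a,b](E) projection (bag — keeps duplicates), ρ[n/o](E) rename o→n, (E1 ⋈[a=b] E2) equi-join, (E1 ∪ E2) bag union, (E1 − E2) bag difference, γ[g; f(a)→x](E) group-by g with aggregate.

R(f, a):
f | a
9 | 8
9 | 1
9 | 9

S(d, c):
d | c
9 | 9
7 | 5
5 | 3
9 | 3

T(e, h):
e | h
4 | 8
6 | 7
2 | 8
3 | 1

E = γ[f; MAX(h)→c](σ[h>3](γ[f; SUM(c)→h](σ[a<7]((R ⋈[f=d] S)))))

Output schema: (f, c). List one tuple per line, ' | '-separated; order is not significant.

Stepwise |·|:
  R → 3
  S → 4
  (R ⋈[f=d] S) → 6
  σ[a<7]((R ⋈[f=d] S)) → 2
  γ[f; SUM(c)→h](σ[a<7]((R ⋈[f=d] S))) → 1
  σ[h>3](γ[f; SUM(c)→h](σ[a<7]((R ⋈[f=d] S)))) → 1
  γ[f; MAX(h)→c](σ[h>3](γ[f; SUM(c)→h](σ[a<7]((R ⋈[f=d] S))))) → 1

== RESULT ==
f | c
9 | 12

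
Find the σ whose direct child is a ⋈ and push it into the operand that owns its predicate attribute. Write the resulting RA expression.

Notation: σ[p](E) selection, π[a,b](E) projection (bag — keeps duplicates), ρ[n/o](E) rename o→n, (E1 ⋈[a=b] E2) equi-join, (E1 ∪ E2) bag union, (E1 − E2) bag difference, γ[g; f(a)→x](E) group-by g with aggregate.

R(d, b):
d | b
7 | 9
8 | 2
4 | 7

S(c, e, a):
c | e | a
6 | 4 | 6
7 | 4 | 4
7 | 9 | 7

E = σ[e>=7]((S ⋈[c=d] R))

σ filters on e, owned by the left side.
E' = (σ[e>=7](S) ⋈[c=d] R)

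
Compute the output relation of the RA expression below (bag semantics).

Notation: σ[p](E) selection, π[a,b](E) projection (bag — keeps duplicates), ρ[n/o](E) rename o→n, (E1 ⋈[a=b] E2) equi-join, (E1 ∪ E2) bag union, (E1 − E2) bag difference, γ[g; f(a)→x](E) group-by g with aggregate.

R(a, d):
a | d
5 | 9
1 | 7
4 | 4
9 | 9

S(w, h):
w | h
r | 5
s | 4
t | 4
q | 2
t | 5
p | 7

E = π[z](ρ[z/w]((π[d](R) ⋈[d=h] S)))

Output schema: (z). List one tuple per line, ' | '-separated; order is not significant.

Subexpression sizes:
  R → 4
  π[d](R) → 4
  S → 6
  (π[d](R) ⋈[d=h] S) → 3
  ρ[z/w]((π[d](R) ⋈[d=h] S)) → 3
  π[z](ρ[z/w]((π[d](R) ⋈[d=h] S))) → 3

== RESULT ==
z
p
s
t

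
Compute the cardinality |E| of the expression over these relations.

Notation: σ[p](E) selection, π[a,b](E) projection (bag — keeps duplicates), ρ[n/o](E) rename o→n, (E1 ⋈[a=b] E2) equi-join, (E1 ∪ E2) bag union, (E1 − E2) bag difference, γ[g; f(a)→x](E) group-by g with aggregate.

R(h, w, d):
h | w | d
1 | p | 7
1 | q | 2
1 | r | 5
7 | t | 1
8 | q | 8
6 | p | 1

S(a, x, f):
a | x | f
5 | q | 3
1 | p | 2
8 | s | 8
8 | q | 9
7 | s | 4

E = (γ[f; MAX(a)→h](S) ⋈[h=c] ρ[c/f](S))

Per-node cardinality:
  S → 5
  γ[f; MAX(a)→h](S) → 5
  S → 5
  ρ[c/f](S) → 5
  (γ[f; MAX(a)→h](S) ⋈[h=c] ρ[c/f](S)) → 2

|E| = 2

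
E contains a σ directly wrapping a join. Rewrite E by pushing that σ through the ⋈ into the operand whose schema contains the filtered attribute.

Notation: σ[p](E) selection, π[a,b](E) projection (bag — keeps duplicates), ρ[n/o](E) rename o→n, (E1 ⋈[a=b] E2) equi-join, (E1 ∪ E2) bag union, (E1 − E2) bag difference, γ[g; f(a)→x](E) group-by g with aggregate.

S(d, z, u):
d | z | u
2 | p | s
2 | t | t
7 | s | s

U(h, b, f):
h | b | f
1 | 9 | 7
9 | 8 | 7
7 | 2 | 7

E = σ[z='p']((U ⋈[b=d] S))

σ filters on z, owned by the right side.
E' = (U ⋈[b=d] σ[z='p'](S))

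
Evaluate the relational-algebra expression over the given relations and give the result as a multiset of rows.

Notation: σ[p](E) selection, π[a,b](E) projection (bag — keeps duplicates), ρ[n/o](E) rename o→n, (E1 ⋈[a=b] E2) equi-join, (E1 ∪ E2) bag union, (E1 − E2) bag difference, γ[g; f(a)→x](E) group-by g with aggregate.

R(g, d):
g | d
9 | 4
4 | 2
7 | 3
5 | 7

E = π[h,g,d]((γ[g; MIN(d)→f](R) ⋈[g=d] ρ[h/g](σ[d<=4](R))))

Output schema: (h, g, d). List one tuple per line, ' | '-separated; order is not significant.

Subexpression sizes:
  R → 4
  γ[g; MIN(d)→f](R) → 4
  R → 4
  σ[d<=4](R) → 3
  ρ[h/g](σ[d<=4](R)) → 3
  (γ[g; MIN(d)→f](R) ⋈[g=d] ρ[h/g](σ[d<=4](R))) → 1
  π[h,g,d]((γ[g; MIN(d)→f](R) ⋈[g=d] ρ[h/g](σ[d<=4](R)))) → 1

== RESULT ==
h | g | d
9 | 4 | 4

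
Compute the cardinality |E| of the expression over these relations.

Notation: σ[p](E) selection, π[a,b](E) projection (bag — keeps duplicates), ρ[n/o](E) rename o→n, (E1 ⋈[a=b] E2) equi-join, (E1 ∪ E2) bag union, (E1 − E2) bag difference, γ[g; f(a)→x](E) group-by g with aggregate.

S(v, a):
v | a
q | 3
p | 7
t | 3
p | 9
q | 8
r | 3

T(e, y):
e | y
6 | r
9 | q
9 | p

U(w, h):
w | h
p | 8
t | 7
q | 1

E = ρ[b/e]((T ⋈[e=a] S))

Per-node cardinality:
  T → 3
  S → 6
  (T ⋈[e=a] S) → 2
  ρ[b/e]((T ⋈[e=a] S)) → 2

|E| = 2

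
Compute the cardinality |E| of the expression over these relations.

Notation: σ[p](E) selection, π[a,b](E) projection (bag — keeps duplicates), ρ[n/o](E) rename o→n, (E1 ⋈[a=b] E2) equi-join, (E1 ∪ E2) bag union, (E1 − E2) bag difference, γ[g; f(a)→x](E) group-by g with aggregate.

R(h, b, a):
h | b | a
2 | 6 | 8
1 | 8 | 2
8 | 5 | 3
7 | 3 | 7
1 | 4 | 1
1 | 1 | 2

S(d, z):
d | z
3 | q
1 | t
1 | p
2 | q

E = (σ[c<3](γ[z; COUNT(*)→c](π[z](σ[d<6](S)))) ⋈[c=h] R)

Row counts bottom-up:
  S → 4
  σ[d<6](S) → 4
  π[z](σ[d<6](S)) → 4
  γ[z; COUNT(*)→c](π[z](σ[d<6](S))) → 3
  σ[c<3](γ[z; COUNT(*)→c](π[z](σ[d<6](S)))) → 3
  R → 6
  (σ[c<3](γ[z; COUNT(*)→c](π[z](σ[d<6](S)))) ⋈[c=h] R) → 7

|E| = 7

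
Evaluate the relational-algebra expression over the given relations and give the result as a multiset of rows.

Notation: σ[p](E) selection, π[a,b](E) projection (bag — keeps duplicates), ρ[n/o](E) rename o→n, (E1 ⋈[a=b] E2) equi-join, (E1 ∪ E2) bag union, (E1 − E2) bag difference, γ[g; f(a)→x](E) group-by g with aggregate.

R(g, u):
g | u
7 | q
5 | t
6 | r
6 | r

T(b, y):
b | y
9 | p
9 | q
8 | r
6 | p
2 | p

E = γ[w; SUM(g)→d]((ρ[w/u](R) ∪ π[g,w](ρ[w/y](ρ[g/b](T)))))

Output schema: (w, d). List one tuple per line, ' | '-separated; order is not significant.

Stepwise |·|:
  R → 4
  ρ[w/u](R) → 4
  T → 5
  ρ[g/b](T) → 5
  ρ[w/y](ρ[g/b](T)) → 5
  π[g,w](ρ[w/y](ρ[g/b](T))) → 5
  (ρ[w/u](R) ∪ π[g,w](ρ[w/y](ρ[g/b](T)))) → 9
  γ[w; SUM(g)→d]((ρ[w/u](R) ∪ π[g,w](ρ[w/y](ρ[g/b](T))))) → 4

== RESULT ==
w | d
p | 17
q | 16
r | 20
t | 5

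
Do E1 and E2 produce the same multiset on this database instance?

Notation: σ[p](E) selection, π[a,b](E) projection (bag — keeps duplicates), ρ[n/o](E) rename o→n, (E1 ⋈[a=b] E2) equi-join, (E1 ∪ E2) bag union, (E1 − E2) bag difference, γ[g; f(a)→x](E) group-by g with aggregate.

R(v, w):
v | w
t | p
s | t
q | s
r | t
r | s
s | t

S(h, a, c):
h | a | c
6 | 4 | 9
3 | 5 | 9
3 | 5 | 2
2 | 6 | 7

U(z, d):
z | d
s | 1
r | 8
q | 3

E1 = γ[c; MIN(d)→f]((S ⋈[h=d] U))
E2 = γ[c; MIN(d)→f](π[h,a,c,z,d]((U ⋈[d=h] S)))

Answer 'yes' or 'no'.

E1 row counts bottom-up:
  S → 4
  U → 3
  (S ⋈[h=d] U) → 2
  γ[c; MIN(d)→f]((S ⋈[h=d] U)) → 2
E2 row counts bottom-up:
  U → 3
  S → 4
  (U ⋈[d=h] S) → 2
  π[h,a,c,z,d]((U ⋈[d=h] S)) → 2
  γ[c; MIN(d)→f](π[h,a,c,z,d]((U ⋈[d=h] S))) → 2

E1 and E2 produce the same multiset:
c | f
2 | 3
9 | 3

yes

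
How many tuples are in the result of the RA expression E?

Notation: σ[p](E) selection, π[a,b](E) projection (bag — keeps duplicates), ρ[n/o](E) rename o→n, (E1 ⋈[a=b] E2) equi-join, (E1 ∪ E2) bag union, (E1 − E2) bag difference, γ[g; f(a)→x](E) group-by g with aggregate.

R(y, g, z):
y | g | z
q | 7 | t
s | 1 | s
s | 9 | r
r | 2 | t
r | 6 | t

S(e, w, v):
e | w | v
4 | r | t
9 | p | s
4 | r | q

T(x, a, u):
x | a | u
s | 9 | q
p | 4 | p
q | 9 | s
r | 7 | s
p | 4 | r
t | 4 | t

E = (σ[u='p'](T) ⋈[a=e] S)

Subexpression sizes:
  T → 6
  σ[u='p'](T) → 1
  S → 3
  (σ[u='p'](T) ⋈[a=e] S) → 2

|E| = 2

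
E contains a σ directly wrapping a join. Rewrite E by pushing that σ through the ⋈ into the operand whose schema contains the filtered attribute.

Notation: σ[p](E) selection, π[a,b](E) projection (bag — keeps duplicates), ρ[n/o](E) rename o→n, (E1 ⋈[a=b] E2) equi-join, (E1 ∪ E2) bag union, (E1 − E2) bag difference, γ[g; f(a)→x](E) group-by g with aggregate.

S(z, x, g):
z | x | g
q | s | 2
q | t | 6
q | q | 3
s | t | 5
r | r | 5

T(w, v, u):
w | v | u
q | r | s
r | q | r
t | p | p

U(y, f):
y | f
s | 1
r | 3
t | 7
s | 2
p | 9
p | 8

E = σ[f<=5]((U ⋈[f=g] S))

σ filters on f, owned by the left side.
E' = (σ[f<=5](U) ⋈[f=g] S)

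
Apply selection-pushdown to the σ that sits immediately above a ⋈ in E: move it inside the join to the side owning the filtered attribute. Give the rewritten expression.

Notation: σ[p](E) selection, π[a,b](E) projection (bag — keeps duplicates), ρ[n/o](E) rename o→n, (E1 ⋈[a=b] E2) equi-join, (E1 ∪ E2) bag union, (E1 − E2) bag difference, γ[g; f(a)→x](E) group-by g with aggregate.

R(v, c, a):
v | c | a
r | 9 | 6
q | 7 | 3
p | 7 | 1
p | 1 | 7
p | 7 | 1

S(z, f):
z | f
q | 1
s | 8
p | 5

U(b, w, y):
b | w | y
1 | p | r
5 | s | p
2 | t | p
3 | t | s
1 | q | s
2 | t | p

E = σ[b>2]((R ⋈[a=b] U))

σ filters on b, owned by the right side.
E' = (R ⋈[a=b] σ[b>2](U))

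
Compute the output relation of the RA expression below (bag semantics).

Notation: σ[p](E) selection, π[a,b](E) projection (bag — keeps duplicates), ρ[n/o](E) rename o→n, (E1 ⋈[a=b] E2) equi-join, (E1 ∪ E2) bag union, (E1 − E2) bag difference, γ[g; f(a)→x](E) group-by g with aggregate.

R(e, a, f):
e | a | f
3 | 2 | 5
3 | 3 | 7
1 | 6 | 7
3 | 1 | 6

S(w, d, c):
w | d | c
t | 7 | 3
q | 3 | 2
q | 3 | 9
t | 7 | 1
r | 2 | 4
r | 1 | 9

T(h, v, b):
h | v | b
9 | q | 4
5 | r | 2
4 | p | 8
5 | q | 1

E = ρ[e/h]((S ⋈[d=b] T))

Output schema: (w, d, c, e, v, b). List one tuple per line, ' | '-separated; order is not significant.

Row counts bottom-up:
  S → 6
  T → 4
  (S ⋈[d=b] T) → 2
  ρ[e/h]((S ⋈[d=b] T)) → 2

== RESULT ==
w | d | c | e | v | b
r | 1 | 9 | 5 | q | 1
r | 2 | 4 | 5 | r | 2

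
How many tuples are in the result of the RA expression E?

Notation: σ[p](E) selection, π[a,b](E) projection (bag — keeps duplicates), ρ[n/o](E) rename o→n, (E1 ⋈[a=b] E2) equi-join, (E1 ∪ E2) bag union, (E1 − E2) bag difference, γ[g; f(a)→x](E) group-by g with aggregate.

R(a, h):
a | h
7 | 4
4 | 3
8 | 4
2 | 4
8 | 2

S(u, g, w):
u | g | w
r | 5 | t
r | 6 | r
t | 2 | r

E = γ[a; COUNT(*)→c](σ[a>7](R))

Subexpression sizes:
  R → 5
  σ[a>7](R) → 2
  γ[a; COUNT(*)→c](σ[a>7](R)) → 1

|E| = 1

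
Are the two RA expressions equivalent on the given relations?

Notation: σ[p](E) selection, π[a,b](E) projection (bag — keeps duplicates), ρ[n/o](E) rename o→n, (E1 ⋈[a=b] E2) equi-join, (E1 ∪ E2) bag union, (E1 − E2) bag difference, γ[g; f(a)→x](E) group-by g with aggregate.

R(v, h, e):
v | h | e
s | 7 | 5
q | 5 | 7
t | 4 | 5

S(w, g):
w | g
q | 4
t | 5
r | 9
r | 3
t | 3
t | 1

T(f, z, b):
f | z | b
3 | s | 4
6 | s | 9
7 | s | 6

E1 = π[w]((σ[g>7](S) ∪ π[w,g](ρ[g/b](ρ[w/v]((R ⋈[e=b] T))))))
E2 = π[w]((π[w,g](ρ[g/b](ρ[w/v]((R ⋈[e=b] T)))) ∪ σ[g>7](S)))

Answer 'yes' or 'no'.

E1 per-node cardinality:
  S → 6
  σ[g>7](S) → 1
  R → 3
  T → 3
  (R ⋈[e=b] T) → 0
  ρ[w/v]((R ⋈[e=b] T)) → 0
  ρ[g/b](ρ[w/v]((R ⋈[e=b] T))) → 0
  π[w,g](ρ[g/b](ρ[w/v]((R ⋈[e=b] T)))) → 0
  (σ[g>7](S) ∪ π[w,g](ρ[g/b](ρ[w/v]((R ⋈[e=b] T))))) → 1
  π[w]((σ[g>7](S) ∪ π[w,g](ρ[g/b](ρ[w/v]((R ⋈[e=b] T)))))) → 1
E2 per-node cardinality:
  R → 3
  T → 3
  (R ⋈[e=b] T) → 0
  ρ[w/v]((R ⋈[e=b] T)) → 0
  ρ[g/b](ρ[w/v]((R ⋈[e=b] T))) → 0
  π[w,g](ρ[g/b](ρ[w/v]((R ⋈[e=b] T)))) → 0
  S → 6
  σ[g>7](S) → 1
  (π[w,g](ρ[g/b](ρ[w/v]((R ⋈[e=b] T)))) ∪ σ[g>7](S)) → 1
  π[w]((π[w,g](ρ[g/b](ρ[w/v]((R ⋈[e=b] T)))) ∪ σ[g>7](S))) → 1

E1 and E2 produce the same multiset:
w
r

yes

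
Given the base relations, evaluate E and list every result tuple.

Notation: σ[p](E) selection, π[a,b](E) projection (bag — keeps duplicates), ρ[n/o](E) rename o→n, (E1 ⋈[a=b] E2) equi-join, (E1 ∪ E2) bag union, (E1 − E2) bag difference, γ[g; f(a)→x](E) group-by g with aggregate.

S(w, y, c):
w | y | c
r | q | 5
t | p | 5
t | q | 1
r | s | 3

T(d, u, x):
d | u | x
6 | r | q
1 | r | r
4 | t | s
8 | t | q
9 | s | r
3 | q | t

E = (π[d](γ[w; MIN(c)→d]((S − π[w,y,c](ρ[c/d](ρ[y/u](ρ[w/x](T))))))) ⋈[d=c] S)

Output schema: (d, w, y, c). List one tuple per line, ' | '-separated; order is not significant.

Stepwise |·|:
  S → 4
  T → 6
  ρ[w/x](T) → 6
  ρ[y/u](ρ[w/x](T)) → 6
  ρ[c/d](ρ[y/u](ρ[w/x](T))) → 6
  π[w,y,c](ρ[c/d](ρ[y/u](ρ[w/x](T)))) → 6
  (S − π[w,y,c](ρ[c/d](ρ[y/u](ρ[w/x](T))))) → 4
  γ[w; MIN(c)→d]((S − π[w,y,c](ρ[c/d](ρ[y/u](ρ[w/x](T)))))) → 2
  π[d](γ[w; MIN(c)→d]((S − π[w,y,c](ρ[c/d](ρ[y/u](ρ[w/x](T))))))) → 2
  S → 4
  (π[d](γ[w; MIN(c)→d]((S − π[w,y,c](ρ[c/d](ρ[y/u](ρ[w/x](T))))))) ⋈[d=c] S) → 2

== RESULT ==
d | w | y | c
1 | t | q | 1
3 | r | s | 3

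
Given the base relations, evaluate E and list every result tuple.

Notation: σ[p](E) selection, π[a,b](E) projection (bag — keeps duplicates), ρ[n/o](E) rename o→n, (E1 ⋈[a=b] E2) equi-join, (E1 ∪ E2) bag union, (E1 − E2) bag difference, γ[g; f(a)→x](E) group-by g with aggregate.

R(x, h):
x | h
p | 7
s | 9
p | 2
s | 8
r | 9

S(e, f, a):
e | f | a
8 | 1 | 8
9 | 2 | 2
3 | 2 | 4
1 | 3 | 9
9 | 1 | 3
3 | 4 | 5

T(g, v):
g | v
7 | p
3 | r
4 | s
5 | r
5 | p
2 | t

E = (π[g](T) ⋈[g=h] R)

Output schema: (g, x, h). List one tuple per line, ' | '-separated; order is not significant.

Subexpression sizes:
  T → 6
  π[g](T) → 6
  R → 5
  (π[g](T) ⋈[g=h] R) → 2

== RESULT ==
g | x | h
2 | p | 2
7 | p | 7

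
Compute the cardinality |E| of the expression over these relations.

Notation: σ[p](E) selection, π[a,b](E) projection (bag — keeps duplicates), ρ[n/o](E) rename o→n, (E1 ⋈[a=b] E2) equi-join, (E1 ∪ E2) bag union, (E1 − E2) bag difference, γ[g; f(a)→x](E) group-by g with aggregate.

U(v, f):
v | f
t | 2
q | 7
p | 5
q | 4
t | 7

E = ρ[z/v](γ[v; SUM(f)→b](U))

Per-node cardinality:
  U → 5
  γ[v; SUM(f)→b](U) → 3
  ρ[z/v](γ[v; SUM(f)→b](U)) → 3

|E| = 3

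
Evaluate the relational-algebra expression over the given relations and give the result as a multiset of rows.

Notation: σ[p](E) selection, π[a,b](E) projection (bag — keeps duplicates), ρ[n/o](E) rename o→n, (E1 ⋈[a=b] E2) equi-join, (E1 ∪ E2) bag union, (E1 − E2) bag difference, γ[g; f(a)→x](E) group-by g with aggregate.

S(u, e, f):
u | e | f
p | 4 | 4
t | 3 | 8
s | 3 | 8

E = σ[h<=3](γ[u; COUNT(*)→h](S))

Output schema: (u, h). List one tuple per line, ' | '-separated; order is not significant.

Row counts bottom-up:
  S → 3
  γ[u; COUNT(*)→h](S) → 3
  σ[h<=3](γ[u; COUNT(*)→h](S)) → 3

== RESULT ==
u | h
p | 1
s | 1
t | 1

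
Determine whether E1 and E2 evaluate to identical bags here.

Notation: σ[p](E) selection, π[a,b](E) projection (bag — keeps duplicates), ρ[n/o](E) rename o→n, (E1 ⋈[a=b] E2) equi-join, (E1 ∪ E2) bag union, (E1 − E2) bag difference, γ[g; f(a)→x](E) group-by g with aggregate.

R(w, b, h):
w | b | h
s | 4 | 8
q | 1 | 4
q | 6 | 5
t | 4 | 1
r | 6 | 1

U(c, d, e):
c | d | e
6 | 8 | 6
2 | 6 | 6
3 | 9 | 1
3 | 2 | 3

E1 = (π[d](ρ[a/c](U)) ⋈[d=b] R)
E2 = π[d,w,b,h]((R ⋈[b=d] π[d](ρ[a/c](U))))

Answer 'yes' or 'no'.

E1 subexpression sizes:
  U → 4
  ρ[a/c](U) → 4
  π[d](ρ[a/c](U)) → 4
  R → 5
  (π[d](ρ[a/c](U)) ⋈[d=b] R) → 2
E2 subexpression sizes:
  R → 5
  U → 4
  ρ[a/c](U) → 4
  π[d](ρ[a/c](U)) → 4
  (R ⋈[b=d] π[d](ρ[a/c](U))) → 2
  π[d,w,b,h]((R ⋈[b=d] π[d](ρ[a/c](U)))) → 2

E1 and E2 produce the same multiset:
d | w | b | h
6 | q | 6 | 5
6 | r | 6 | 1

yes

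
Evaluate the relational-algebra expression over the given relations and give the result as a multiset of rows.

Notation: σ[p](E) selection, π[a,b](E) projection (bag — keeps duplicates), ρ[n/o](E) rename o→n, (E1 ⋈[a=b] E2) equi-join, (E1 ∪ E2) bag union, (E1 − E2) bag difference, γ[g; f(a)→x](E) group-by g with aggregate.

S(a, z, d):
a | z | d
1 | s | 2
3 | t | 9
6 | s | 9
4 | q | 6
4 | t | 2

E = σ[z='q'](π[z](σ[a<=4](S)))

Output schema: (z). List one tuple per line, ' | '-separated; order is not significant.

Row counts bottom-up:
  S → 5
  σ[a<=4](S) → 4
  π[z](σ[a<=4](S)) → 4
  σ[z='q'](π[z](σ[a<=4](S))) → 1

== RESULT ==
z
q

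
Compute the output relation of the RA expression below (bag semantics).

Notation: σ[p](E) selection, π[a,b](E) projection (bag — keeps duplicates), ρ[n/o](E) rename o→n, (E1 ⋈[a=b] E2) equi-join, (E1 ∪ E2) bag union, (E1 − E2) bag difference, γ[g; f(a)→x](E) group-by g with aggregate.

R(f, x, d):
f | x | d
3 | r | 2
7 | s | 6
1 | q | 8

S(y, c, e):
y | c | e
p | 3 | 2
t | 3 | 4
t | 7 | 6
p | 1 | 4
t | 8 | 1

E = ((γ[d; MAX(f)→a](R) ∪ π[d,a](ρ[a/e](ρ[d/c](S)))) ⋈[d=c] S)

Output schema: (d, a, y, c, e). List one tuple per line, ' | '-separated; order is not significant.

Stepwise |·|:
  R → 3
  γ[d; MAX(f)→a](R) → 3
  S → 5
  ρ[d/c](S) → 5
  ρ[a/e](ρ[d/c](S)) → 5
  π[d,a](ρ[a/e](ρ[d/c](S))) → 5
  (γ[d; MAX(f)→a](R) ∪ π[d,a](ρ[a/e](ρ[d/c](S)))) → 8
  S → 5
  ((γ[d; MAX(f)→a](R) ∪ π[d,a](ρ[a/e](ρ[d/c](S)))) ⋈[d=c] S) → 8

== RESULT ==
d | a | y | c | e
1 | 4 | p | 1 | 4
3 | 2 | p | 3 | 2
3 | 2 | t | 3 | 4
3 | 4 | p | 3 | 2
3 | 4 | t | 3 | 4
7 | 6 | t | 7 | 6
8 | 1 | t | 8 | 1
8 | 1 | t | 8 | 1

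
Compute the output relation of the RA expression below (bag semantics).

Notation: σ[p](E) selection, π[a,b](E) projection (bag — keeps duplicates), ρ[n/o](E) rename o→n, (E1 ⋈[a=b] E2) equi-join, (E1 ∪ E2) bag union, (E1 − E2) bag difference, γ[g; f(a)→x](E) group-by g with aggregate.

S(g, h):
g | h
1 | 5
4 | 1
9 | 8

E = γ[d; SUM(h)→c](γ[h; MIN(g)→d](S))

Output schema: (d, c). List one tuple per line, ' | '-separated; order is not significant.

Per-node cardinality:
  S → 3
  γ[h; MIN(g)→d](S) → 3
  γ[d; SUM(h)→c](γ[h; MIN(g)→d](S)) → 3

== RESULT ==
d | c
1 | 5
4 | 1
9 | 8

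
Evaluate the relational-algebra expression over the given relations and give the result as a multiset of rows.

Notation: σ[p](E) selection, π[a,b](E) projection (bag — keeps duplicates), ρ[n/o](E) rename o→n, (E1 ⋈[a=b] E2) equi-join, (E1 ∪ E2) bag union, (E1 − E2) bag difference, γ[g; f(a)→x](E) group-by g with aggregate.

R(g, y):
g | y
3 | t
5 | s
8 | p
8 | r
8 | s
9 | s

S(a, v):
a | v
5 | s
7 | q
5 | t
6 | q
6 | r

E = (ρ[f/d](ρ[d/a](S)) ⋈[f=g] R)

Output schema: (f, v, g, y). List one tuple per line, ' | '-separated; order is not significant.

Per-node cardinality:
  S → 5
  ρ[d/a](S) → 5
  ρ[f/d](ρ[d/a](S)) → 5
  R → 6
  (ρ[f/d](ρ[d/a](S)) ⋈[f=g] R) → 2

== RESULT ==
f | v | g | y
5 | s | 5 | s
5 | t | 5 | s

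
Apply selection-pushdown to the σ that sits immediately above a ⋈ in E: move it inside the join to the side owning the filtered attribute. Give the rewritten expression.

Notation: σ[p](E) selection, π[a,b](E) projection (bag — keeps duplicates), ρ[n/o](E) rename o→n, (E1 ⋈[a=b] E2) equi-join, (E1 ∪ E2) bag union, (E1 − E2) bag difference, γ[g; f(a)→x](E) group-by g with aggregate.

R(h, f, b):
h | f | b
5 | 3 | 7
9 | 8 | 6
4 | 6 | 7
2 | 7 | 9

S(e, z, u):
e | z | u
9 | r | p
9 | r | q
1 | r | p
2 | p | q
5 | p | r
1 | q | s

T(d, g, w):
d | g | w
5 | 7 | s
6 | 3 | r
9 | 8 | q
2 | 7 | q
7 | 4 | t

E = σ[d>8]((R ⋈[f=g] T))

σ filters on d, owned by the right side.
E' = (R ⋈[f=g] σ[d>8](T))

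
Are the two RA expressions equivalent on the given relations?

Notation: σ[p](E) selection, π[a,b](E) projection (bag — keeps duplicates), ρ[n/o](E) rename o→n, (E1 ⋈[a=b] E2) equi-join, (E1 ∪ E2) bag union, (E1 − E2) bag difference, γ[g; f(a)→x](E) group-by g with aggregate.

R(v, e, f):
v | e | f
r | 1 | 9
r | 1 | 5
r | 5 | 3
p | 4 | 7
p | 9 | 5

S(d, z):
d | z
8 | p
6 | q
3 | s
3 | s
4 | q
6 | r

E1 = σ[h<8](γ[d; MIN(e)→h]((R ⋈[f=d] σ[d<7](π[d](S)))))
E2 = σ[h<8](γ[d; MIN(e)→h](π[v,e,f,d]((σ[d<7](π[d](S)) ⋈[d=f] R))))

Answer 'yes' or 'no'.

E1 stepwise |·|:
  R → 5
  S → 6
  π[d](S) → 6
  σ[d<7](π[d](S)) → 5
  (R ⋈[f=d] σ[d<7](π[d](S))) → 2
  γ[d; MIN(e)→h]((R ⋈[f=d] σ[d<7](π[d](S)))) → 1
  σ[h<8](γ[d; MIN(e)→h]((R ⋈[f=d] σ[d<7](π[d](S))))) → 1
E2 stepwise |·|:
  S → 6
  π[d](S) → 6
  σ[d<7](π[d](S)) → 5
  R → 5
  (σ[d<7](π[d](S)) ⋈[d=f] R) → 2
  π[v,e,f,d]((σ[d<7](π[d](S)) ⋈[d=f] R)) → 2
  γ[d; MIN(e)→h](π[v,e,f,d]((σ[d<7](π[d](S)) ⋈[d=f] R))) → 1
  σ[h<8](γ[d; MIN(e)→h](π[v,e,f,d]((σ[d<7](π[d](S)) ⋈[d=f] R)))) → 1

E1 and E2 produce the same multiset:
d | h
3 | 5

yes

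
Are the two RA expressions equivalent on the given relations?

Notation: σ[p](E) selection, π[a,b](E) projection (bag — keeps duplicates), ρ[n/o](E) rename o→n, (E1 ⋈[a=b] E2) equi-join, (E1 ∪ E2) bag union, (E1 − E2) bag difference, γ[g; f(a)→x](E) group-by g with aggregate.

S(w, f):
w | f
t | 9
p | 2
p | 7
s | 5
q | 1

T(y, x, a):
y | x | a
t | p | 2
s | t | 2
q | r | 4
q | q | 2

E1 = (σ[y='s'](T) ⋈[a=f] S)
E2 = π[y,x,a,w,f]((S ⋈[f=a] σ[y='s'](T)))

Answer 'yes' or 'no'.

E1 stepwise |·|:
  T → 4
  σ[y='s'](T) → 1
  S → 5
  (σ[y='s'](T) ⋈[a=f] S) → 1
E2 stepwise |·|:
  S → 5
  T → 4
  σ[y='s'](T) → 1
  (S ⋈[f=a] σ[y='s'](T)) → 1
  π[y,x,a,w,f]((S ⋈[f=a] σ[y='s'](T))) → 1

E1 and E2 produce the same multiset:
y | x | a | w | f
s | t | 2 | p | 2

yes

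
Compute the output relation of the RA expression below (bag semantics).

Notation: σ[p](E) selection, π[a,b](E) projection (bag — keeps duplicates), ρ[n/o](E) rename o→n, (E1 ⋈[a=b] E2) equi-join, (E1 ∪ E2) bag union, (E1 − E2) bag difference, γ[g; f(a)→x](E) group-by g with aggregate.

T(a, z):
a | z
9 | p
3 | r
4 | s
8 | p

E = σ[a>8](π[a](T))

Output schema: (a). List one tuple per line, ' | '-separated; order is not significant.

Stepwise |·|:
  T → 4
  π[a](T) → 4
  σ[a>8](π[a](T)) → 1

== RESULT ==
a
9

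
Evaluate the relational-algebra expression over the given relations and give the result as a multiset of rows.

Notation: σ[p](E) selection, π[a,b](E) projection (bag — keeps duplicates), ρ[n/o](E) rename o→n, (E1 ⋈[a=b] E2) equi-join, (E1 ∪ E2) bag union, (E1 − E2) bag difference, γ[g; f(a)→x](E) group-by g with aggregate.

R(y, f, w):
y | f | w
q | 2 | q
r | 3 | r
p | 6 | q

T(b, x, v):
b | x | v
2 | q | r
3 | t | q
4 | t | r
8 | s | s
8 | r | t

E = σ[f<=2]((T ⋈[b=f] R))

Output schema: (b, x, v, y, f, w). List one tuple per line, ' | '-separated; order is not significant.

Per-node cardinality:
  T → 5
  R → 3
  (T ⋈[b=f] R) → 2
  σ[f<=2]((T ⋈[b=f] R)) → 1

== RESULT ==
b | x | v | y | f | w
2 | q | r | q | 2 | q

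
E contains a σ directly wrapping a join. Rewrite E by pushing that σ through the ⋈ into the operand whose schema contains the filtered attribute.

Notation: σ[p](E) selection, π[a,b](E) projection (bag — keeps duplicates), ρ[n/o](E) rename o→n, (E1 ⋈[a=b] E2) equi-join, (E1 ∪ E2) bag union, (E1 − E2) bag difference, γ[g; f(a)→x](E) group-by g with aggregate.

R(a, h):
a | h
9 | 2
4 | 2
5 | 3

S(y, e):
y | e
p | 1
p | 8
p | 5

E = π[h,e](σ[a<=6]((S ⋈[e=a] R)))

σ filters on a, owned by the right side.
E' = π[h,e]((S ⋈[e=a] σ[a<=6](R)))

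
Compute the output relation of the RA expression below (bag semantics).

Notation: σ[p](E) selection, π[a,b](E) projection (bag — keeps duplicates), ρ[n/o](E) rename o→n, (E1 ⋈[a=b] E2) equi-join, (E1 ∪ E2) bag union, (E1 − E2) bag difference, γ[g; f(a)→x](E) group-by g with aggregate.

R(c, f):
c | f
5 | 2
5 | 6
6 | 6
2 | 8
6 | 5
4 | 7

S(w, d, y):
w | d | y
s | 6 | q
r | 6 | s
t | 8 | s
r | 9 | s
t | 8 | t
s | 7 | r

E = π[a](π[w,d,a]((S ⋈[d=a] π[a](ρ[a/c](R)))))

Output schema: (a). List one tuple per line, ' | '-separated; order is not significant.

Stepwise |·|:
  S → 6
  R → 6
  ρ[a/c](R) → 6
  π[a](ρ[a/c](R)) → 6
  (S ⋈[d=a] π[a](ρ[a/c](R))) → 4
  π[w,d,a]((S ⋈[d=a] π[a](ρ[a/c](R)))) → 4
  π[a](π[w,d,a]((S ⋈[d=a] π[a](ρ[a/c](R))))) → 4

== RESULT ==
a
6
6
6
6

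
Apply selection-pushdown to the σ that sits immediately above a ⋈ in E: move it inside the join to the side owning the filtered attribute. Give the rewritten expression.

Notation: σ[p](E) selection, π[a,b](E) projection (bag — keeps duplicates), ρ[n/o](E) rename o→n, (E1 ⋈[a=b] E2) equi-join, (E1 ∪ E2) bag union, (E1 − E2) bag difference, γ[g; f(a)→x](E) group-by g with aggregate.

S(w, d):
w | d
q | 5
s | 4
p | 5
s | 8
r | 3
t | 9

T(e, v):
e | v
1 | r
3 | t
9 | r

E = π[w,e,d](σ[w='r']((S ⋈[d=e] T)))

σ filters on w, owned by the left side.
E' = π[w,e,d]((σ[w='r'](S) ⋈[d=e] T))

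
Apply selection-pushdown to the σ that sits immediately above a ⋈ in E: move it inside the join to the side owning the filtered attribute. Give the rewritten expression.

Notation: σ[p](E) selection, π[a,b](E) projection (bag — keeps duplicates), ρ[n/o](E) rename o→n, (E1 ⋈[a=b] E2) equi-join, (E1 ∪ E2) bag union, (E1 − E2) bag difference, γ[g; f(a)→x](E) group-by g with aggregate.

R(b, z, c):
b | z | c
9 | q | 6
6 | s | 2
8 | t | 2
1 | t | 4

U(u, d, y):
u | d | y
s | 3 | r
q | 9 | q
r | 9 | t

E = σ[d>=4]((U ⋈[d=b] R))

σ filters on d, owned by the left side.
E' = (σ[d>=4](U) ⋈[d=b] R)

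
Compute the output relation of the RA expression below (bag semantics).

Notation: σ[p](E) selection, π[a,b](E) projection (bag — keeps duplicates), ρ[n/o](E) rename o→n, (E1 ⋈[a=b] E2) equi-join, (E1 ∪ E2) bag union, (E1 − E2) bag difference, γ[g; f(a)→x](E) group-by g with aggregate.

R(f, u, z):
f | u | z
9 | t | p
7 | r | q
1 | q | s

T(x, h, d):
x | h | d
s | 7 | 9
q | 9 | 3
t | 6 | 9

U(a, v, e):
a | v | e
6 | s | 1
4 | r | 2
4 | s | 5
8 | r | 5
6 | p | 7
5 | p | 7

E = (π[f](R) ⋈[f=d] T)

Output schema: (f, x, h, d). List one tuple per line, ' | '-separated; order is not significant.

Subexpression sizes:
  R → 3
  π[f](R) → 3
  T → 3
  (π[f](R) ⋈[f=d] T) → 2

== RESULT ==
f | x | h | d
9 | s | 7 | 9
9 | t | 6 | 9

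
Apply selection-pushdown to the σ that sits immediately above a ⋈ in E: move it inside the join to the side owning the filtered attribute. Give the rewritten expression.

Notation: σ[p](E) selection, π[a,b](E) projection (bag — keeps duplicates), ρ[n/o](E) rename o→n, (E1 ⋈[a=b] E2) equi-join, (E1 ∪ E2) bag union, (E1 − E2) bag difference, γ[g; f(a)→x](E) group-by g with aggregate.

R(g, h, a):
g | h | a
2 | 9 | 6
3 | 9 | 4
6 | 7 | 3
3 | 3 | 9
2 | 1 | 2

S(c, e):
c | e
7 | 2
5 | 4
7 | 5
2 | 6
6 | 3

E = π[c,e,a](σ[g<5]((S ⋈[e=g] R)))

σ filters on g, owned by the right side.
E' = π[c,e,a]((S ⋈[e=g] σ[g<5](R)))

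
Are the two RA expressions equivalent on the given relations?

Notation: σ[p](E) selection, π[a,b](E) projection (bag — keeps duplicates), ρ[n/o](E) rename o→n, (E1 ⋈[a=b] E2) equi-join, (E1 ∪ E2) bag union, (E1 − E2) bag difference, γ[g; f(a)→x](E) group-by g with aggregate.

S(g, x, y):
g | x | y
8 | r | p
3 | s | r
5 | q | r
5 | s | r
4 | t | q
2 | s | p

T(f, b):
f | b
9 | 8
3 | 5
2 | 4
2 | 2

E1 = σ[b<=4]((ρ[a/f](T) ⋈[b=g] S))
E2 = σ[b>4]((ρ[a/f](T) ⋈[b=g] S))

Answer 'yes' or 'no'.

E1 per-node cardinality:
  T → 4
  ρ[a/f](T) → 4
  S → 6
  (ρ[a/f](T) ⋈[b=g] S) → 5
  σ[b<=4]((ρ[a/f](T) ⋈[b=g] S)) → 2
E2 per-node cardinality:
  T → 4
  ρ[a/f](T) → 4
  S → 6
  (ρ[a/f](T) ⋈[b=g] S) → 5
  σ[b>4]((ρ[a/f](T) ⋈[b=g] S)) → 3

E1 result:
a | b | g | x | y
2 | 2 | 2 | s | p
2 | 4 | 4 | t | q
E2 result:
a | b | g | x | y
3 | 5 | 5 | q | r
3 | 5 | 5 | s | r
9 | 8 | 8 | r | p
Witness: (9, 8, 8, 'r', 'p') appears 0× in E1 but 1× in E2.

no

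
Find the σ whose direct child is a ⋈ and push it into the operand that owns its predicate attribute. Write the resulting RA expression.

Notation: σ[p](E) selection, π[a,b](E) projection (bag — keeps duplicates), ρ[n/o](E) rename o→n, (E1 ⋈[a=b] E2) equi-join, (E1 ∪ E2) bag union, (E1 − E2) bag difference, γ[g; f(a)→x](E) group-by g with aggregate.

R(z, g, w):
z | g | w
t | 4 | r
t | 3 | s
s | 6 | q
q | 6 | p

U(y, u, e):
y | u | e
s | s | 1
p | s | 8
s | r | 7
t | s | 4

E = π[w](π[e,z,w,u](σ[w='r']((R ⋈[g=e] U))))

σ filters on w, owned by the left side.
E' = π[w](π[e,z,w,u]((σ[w='r'](R) ⋈[g=e] U)))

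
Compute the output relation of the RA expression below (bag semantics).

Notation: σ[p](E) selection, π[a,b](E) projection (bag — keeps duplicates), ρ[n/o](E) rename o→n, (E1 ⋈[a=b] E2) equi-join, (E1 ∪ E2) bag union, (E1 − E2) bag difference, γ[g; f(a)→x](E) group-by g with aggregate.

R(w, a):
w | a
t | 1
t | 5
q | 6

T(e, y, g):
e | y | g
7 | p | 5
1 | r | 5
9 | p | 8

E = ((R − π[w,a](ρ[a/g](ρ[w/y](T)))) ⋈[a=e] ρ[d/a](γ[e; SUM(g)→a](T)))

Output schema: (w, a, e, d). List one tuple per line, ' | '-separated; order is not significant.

Per-node cardinality:
  R → 3
  T → 3
  ρ[w/y](T) → 3
  ρ[a/g](ρ[w/y](T)) → 3
  π[w,a](ρ[a/g](ρ[w/y](T))) → 3
  (R − π[w,a](ρ[a/g](ρ[w/y](T)))) → 3
  T → 3
  γ[e; SUM(g)→a](T) → 3
  ρ[d/a](γ[e; SUM(g)→a](T)) → 3
  ((R − π[w,a](ρ[a/g](ρ[w/y](T)))) ⋈[a=e] ρ[d/a](γ[e; SUM(g)→a](T))) → 1

== RESULT ==
w | a | e | d
t | 1 | 1 | 5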